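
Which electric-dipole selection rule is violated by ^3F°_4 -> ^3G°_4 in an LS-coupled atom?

parity

Initial level: S=1, L=3, J=4, parity odd. Final level: S=1, L=4, J=4, parity odd.
Parity must change: odd → odd — ✗.
ΔS = 0: S: 1 → 1 — ✓.
ΔL = 0, ±1 (not L=0↔0): L: 3 → 4, ΔL = +1 — ✓.
ΔJ = 0, ±1 (not J=0↔0): J: 4 → 4, ΔJ = +0 — ✓.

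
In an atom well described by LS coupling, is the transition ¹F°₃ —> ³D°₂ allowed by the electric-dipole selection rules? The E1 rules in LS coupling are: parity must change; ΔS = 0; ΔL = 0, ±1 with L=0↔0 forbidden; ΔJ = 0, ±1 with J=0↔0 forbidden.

Initial level: S=0, L=3, J=3, parity odd. Final level: S=1, L=2, J=2, parity odd.
ΔS = 0: S: 0 → 1 — violated.
ΔJ = 0, ±1 (not J=0↔0): J: 3 → 2, ΔJ = -1 — satisfied.
ΔL = 0, ±1 (not L=0↔0): L: 3 → 2, ΔL = -1 — satisfied.
Parity must change: odd → odd — violated.
Rule(s) violated: parity, ΔS.

forbidden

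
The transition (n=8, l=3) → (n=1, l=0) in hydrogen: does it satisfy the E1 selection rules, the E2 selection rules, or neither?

neither

Δl = 0 − 3 = -3; l_i + l_f = 3.
E1 (Δl = ±1): not satisfied.
E2 (Δl = 0,±2, l_i+l_f ≥ 2): not satisfied.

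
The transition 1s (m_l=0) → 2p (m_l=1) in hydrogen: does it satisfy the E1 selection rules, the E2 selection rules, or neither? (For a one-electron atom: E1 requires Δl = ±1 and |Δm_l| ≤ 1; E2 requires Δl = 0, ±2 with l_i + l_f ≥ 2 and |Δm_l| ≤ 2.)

Δl = 1 − 0 = +1; l_i + l_f = 1.
Δm_l = +1.
E1 (Δl = ±1, |Δm_l| ≤ 1): satisfied.
E2 (Δl = 0,±2, l_i+l_f ≥ 2, |Δm_l| ≤ 2): not satisfied.

E1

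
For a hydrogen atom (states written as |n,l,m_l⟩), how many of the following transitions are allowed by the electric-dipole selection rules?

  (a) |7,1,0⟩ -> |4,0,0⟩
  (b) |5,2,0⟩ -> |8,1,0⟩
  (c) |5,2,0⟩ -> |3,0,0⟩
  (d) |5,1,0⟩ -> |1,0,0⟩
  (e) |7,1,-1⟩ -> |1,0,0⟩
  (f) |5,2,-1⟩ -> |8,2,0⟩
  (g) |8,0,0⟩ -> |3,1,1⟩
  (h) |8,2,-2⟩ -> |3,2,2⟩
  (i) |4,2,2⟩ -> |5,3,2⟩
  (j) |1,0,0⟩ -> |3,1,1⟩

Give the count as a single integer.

7

(a) allowed
(b) allowed
(c) forbidden — Δl = -2 (E1 requires Δl = ±1)
(d) allowed
(e) allowed
(f) forbidden — Δl = +0 (E1 requires Δl = ±1)
(g) allowed
(h) forbidden — Δl = +0 (E1 requires Δl = ±1); Δm_l = +4 (E1 requires Δm_l = 0, ±1)
(i) allowed
(j) allowed
Total allowed: 7 of 10.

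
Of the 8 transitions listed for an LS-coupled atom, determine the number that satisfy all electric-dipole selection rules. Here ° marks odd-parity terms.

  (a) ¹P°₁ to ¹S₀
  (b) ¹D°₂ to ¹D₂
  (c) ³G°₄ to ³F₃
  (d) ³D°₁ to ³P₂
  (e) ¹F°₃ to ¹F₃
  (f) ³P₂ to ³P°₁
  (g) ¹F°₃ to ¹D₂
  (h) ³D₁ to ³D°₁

8

(a) allowed
(b) allowed
(c) allowed
(d) allowed
(e) allowed
(f) allowed
(g) allowed
(h) allowed
Total allowed: 8 of 8.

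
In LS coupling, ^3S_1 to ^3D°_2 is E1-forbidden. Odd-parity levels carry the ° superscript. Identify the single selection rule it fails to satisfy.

Reading off the term symbols: S 1→1, L 0→2, J 1→2, parity even→odd.
Parity must change: even → odd — ✓.
ΔS = 0: S: 1 → 1 — ✓.
ΔL = 0, ±1 (not L=0↔0): L: 0 → 2, ΔL = +2 — ✗.
ΔJ = 0, ±1 (not J=0↔0): J: 1 → 2, ΔJ = +1 — ✓.

the ΔL = 0, ±1 rule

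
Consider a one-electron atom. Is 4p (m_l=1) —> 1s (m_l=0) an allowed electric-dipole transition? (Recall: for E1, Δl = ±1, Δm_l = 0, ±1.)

Initial l = 1, final l = 0, so Δl = -1. E1 requires Δl = ±1: satisfied.
Δm_l = 0 − (1) = -1. E1 requires Δm_l = 0, ±1: satisfied.
All E1 selection rules are satisfied.

allowed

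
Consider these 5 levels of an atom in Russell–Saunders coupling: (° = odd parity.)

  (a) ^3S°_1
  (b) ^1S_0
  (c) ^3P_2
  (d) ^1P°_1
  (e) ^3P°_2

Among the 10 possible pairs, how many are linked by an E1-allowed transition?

3

(a)–(b): forbidden (ΔS, ΔL).
(a)–(c): allowed.
(a)–(d): forbidden (parity, ΔS).
(a)–(e): forbidden (parity).
(b)–(c): forbidden (parity, ΔS, ΔJ).
(b)–(d): allowed.
(b)–(e): forbidden (ΔS, ΔJ).
(c)–(d): forbidden (ΔS).
(c)–(e): allowed.
(d)–(e): forbidden (parity, ΔS).
Allowed pairs: 3 of 10.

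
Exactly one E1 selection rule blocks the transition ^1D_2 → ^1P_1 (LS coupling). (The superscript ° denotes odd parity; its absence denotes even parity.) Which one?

Parity must change: even → even — violated.
ΔS = 0: S: 0 → 0 — satisfied.
ΔL = 0, ±1 (not L=0↔0): L: 2 → 1, ΔL = -1 — satisfied.
ΔJ = 0, ±1 (not J=0↔0): J: 2 → 1, ΔJ = -1 — satisfied.

parity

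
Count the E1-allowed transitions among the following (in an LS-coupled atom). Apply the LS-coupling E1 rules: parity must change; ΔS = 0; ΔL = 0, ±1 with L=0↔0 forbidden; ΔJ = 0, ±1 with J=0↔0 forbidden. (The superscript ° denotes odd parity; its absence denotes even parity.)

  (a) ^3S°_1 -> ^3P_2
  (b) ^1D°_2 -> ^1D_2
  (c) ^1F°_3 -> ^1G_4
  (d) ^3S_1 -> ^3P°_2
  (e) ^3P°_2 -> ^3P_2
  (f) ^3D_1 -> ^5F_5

5

(a) allowed
(b) allowed
(c) allowed
(d) allowed
(e) allowed
(f) forbidden (parity, ΔS, ΔJ fail)
Total allowed: 5 of 6.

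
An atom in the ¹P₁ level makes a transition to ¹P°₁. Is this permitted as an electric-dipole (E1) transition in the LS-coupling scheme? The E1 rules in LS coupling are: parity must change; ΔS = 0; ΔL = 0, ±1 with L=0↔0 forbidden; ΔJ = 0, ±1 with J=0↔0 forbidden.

Initial level: S=0, L=1, J=1, parity even. Final level: S=0, L=1, J=1, parity odd.
Parity must change: even → odd — satisfied.
ΔJ = 0, ±1 (not J=0↔0): J: 1 → 1, ΔJ = +0 — satisfied.
ΔS = 0: S: 0 → 0 — satisfied.
ΔL = 0, ±1 (not L=0↔0): L: 1 → 1, ΔL = +0 — satisfied.
All four E1 rules are satisfied.

allowed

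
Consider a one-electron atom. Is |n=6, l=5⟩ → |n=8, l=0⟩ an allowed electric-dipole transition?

l: 5 → 0 (Δl = -5). Δl = ±1 violated.
The transition is electric-dipole forbidden.

forbidden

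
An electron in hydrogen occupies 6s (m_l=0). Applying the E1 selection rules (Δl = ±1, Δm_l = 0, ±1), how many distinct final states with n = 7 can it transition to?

3

E1 requires Δl = ±1, so l_f ∈ {-1, 1}; with 0 ≤ l_f ≤ n_f−1 = 6, the allowed l_f values are {1}.
For l_f = 1: m_f ∈ {m_i−1, m_i, m_i+1} ∩ [−1, 1] = {-1, 0, 1} → 3 states.
Total: 3.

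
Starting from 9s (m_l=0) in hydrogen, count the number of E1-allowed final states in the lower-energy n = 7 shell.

E1 requires Δl = ±1, so l_f ∈ {-1, 1}; with 0 ≤ l_f ≤ n_f−1 = 6, the allowed l_f values are {1}.
For l_f = 1: m_f ∈ {m_i−1, m_i, m_i+1} ∩ [−1, 1] = {-1, 0, 1} → 3 states.
Total: 3.

3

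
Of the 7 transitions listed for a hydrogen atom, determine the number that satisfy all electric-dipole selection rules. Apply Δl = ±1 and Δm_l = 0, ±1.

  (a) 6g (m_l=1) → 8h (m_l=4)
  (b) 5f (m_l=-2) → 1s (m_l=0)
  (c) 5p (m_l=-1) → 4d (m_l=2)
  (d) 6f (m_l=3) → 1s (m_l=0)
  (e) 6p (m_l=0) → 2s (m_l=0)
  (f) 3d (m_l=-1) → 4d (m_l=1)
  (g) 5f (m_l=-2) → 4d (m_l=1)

1

(a) forbidden — Δm_l = +3 (E1 requires Δm_l = 0, ±1)
(b) forbidden — Δl = -3 (E1 requires Δl = ±1); Δm_l = +2 (E1 requires Δm_l = 0, ±1)
(c) forbidden — Δm_l = +3 (E1 requires Δm_l = 0, ±1)
(d) forbidden — Δl = -3 (E1 requires Δl = ±1); Δm_l = -3 (E1 requires Δm_l = 0, ±1)
(e) allowed
(f) forbidden — Δl = +0 (E1 requires Δl = ±1); Δm_l = +2 (E1 requires Δm_l = 0, ±1)
(g) forbidden — Δm_l = +3 (E1 requires Δm_l = 0, ±1)
Total allowed: 1 of 7.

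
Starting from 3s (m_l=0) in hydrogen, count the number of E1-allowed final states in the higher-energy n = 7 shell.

3

E1 requires Δl = ±1, so l_f ∈ {-1, 1}; with 0 ≤ l_f ≤ n_f−1 = 6, the allowed l_f values are {1}.
For l_f = 1: m_f ∈ {m_i−1, m_i, m_i+1} ∩ [−1, 1] = {-1, 0, 1} → 3 states.
Total: 3.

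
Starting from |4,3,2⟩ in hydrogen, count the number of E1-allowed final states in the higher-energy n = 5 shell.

5

E1 requires Δl = ±1, so l_f ∈ {2, 4}; with 0 ≤ l_f ≤ n_f−1 = 4, the allowed l_f values are {2, 4}.
For l_f = 2: m_f ∈ {m_i−1, m_i, m_i+1} ∩ [−2, 2] = {1, 2} → 2 states.
For l_f = 4: m_f ∈ {m_i−1, m_i, m_i+1} ∩ [−4, 4] = {1, 2, 3} → 3 states.
Total: 5.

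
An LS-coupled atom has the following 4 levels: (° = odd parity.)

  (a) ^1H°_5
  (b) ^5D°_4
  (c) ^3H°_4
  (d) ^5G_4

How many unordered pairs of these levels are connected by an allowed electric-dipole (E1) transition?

0

(a)–(b): forbidden (parity, ΔS, ΔL).
(a)–(c): forbidden (parity, ΔS).
(a)–(d): forbidden (ΔS).
(b)–(c): forbidden (parity, ΔS, ΔL).
(b)–(d): forbidden (ΔL).
(c)–(d): forbidden (ΔS).
Allowed pairs: 0 of 6.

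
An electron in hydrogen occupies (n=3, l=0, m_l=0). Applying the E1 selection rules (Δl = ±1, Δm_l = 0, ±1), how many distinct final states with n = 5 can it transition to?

3

E1 requires Δl = ±1, so l_f ∈ {-1, 1}; with 0 ≤ l_f ≤ n_f−1 = 4, the allowed l_f values are {1}.
For l_f = 1: m_f ∈ {m_i−1, m_i, m_i+1} ∩ [−1, 1] = {-1, 0, 1} → 3 states.
Total: 3.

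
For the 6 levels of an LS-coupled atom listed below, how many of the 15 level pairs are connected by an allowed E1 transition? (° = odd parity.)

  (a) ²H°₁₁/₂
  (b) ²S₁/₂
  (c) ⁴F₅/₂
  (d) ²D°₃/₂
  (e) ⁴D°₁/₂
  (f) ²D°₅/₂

(a)–(b): forbidden (ΔL, ΔJ).
(a)–(c): forbidden (ΔS, ΔL, ΔJ).
(a)–(d): forbidden (parity, ΔL, ΔJ).
(a)–(e): forbidden (parity, ΔS, ΔL, ΔJ).
(a)–(f): forbidden (parity, ΔL, ΔJ).
(b)–(c): forbidden (parity, ΔS, ΔL, ΔJ).
(b)–(d): forbidden (ΔL).
(b)–(e): forbidden (ΔS, ΔL).
(b)–(f): forbidden (ΔL, ΔJ).
(c)–(d): forbidden (ΔS).
(c)–(e): forbidden (ΔJ).
(c)–(f): forbidden (ΔS).
(d)–(e): forbidden (parity, ΔS).
(d)–(f): forbidden (parity).
(e)–(f): forbidden (parity, ΔS, ΔJ).
Allowed pairs: 0 of 15.

0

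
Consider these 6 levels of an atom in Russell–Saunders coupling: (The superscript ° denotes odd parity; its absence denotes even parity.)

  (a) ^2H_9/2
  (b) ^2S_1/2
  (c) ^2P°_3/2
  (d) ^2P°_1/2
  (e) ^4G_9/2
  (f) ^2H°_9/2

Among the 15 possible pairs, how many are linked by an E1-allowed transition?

3

(a)–(b): forbidden (parity, ΔL, ΔJ).
(a)–(c): forbidden (ΔL, ΔJ).
(a)–(d): forbidden (ΔL, ΔJ).
(a)–(e): forbidden (parity, ΔS).
(a)–(f): allowed.
(b)–(c): allowed.
(b)–(d): allowed.
(b)–(e): forbidden (parity, ΔS, ΔL, ΔJ).
(b)–(f): forbidden (ΔL, ΔJ).
(c)–(d): forbidden (parity).
(c)–(e): forbidden (ΔS, ΔL, ΔJ).
(c)–(f): forbidden (parity, ΔL, ΔJ).
(d)–(e): forbidden (ΔS, ΔL, ΔJ).
(d)–(f): forbidden (parity, ΔL, ΔJ).
(e)–(f): forbidden (ΔS).
Allowed pairs: 3 of 15.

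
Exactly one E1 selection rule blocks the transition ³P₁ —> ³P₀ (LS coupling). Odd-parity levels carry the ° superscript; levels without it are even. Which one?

Initial level: S=1, L=1, J=1, parity even. Final level: S=1, L=1, J=0, parity even.
Parity must change: even → even — fails.
ΔS = 0: S: 1 → 1 — ok.
ΔL = 0, ±1 (not L=0↔0): L: 1 → 1, ΔL = +0 — ok.
ΔJ = 0, ±1 (not J=0↔0): J: 1 → 0, ΔJ = -1 — ok.

parity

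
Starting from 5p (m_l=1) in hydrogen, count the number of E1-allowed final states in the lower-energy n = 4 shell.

4

E1 requires Δl = ±1, so l_f ∈ {0, 2}; with 0 ≤ l_f ≤ n_f−1 = 3, the allowed l_f values are {0, 2}.
For l_f = 0: m_f ∈ {m_i−1, m_i, m_i+1} ∩ [−0, 0] = {0} → 1 state.
For l_f = 2: m_f ∈ {m_i−1, m_i, m_i+1} ∩ [−2, 2] = {0, 1, 2} → 3 states.
Total: 4.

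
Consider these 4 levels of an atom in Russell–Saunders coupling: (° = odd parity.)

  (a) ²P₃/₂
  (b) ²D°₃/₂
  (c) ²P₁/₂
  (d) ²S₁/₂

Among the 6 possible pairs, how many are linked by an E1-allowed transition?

2

(a)–(b): allowed.
(a)–(c): forbidden (parity).
(a)–(d): forbidden (parity).
(b)–(c): allowed.
(b)–(d): forbidden (ΔL).
(c)–(d): forbidden (parity).
Allowed pairs: 2 of 6.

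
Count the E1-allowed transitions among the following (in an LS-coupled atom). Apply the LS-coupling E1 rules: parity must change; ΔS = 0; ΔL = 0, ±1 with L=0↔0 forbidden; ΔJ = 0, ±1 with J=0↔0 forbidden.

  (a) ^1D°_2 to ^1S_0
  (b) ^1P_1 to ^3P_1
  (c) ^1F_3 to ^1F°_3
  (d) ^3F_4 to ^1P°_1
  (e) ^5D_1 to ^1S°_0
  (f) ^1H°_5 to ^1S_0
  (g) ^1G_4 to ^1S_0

(a) forbidden (ΔL, ΔJ fail)
(b) forbidden (parity, ΔS fail)
(c) allowed
(d) forbidden (ΔS, ΔL, ΔJ fail)
(e) forbidden (ΔS, ΔL fail)
(f) forbidden (ΔL, ΔJ fail)
(g) forbidden (parity, ΔL, ΔJ fail)
Total allowed: 1 of 7.

1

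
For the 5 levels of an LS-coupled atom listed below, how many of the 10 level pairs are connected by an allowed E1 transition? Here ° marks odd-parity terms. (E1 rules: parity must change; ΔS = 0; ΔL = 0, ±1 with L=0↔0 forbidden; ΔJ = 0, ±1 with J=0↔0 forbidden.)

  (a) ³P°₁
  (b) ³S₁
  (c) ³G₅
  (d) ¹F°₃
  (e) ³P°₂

2

(a)–(b): allowed.
(a)–(c): forbidden (ΔL, ΔJ).
(a)–(d): forbidden (parity, ΔS, ΔL, ΔJ).
(a)–(e): forbidden (parity).
(b)–(c): forbidden (parity, ΔL, ΔJ).
(b)–(d): forbidden (ΔS, ΔL, ΔJ).
(b)–(e): allowed.
(c)–(d): forbidden (ΔS, ΔJ).
(c)–(e): forbidden (ΔL, ΔJ).
(d)–(e): forbidden (parity, ΔS, ΔL).
Allowed pairs: 2 of 10.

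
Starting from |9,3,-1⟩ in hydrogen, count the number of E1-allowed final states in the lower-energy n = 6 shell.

6

E1 requires Δl = ±1, so l_f ∈ {2, 4}; with 0 ≤ l_f ≤ n_f−1 = 5, the allowed l_f values are {2, 4}.
For l_f = 2: m_f ∈ {m_i−1, m_i, m_i+1} ∩ [−2, 2] = {-2, -1, 0} → 3 states.
For l_f = 4: m_f ∈ {m_i−1, m_i, m_i+1} ∩ [−4, 4] = {-2, -1, 0} → 3 states.
Total: 6.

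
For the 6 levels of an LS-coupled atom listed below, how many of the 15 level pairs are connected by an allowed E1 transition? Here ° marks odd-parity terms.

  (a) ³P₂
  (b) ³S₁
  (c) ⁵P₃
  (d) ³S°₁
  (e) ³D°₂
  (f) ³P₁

(a)–(b): forbidden (parity).
(a)–(c): forbidden (parity, ΔS).
(a)–(d): allowed.
(a)–(e): allowed.
(a)–(f): forbidden (parity).
(b)–(c): forbidden (parity, ΔS, ΔJ).
(b)–(d): forbidden (ΔL).
(b)–(e): forbidden (ΔL).
(b)–(f): forbidden (parity).
(c)–(d): forbidden (ΔS, ΔJ).
(c)–(e): forbidden (ΔS).
(c)–(f): forbidden (parity, ΔS, ΔJ).
(d)–(e): forbidden (parity, ΔL).
(d)–(f): allowed.
(e)–(f): allowed.
Allowed pairs: 4 of 15.

4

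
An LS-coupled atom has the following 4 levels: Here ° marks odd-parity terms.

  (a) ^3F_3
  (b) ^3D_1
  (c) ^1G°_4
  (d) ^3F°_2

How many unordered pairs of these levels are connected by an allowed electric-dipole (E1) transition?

2

(a)–(b): forbidden (parity, ΔJ).
(a)–(c): forbidden (ΔS).
(a)–(d): allowed.
(b)–(c): forbidden (ΔS, ΔL, ΔJ).
(b)–(d): allowed.
(c)–(d): forbidden (parity, ΔS, ΔJ).
Allowed pairs: 2 of 6.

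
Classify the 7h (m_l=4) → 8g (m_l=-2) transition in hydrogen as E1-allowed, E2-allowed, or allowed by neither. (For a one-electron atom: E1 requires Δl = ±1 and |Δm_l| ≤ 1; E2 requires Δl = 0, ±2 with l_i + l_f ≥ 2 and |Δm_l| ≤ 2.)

Δl = 4 − 5 = -1; l_i + l_f = 9.
Δm_l = -6.
E1 (Δl = ±1, |Δm_l| ≤ 1): not satisfied.
E2 (Δl = 0,±2, l_i+l_f ≥ 2, |Δm_l| ≤ 2): not satisfied.

neither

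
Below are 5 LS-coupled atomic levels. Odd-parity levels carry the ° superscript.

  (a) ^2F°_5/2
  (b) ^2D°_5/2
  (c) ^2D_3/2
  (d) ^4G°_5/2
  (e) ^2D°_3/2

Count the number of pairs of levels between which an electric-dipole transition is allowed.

(a)–(b): forbidden (parity).
(a)–(c): allowed.
(a)–(d): forbidden (parity, ΔS).
(a)–(e): forbidden (parity).
(b)–(c): allowed.
(b)–(d): forbidden (parity, ΔS, ΔL).
(b)–(e): forbidden (parity).
(c)–(d): forbidden (ΔS, ΔL).
(c)–(e): allowed.
(d)–(e): forbidden (parity, ΔS, ΔL).
Allowed pairs: 3 of 10.

3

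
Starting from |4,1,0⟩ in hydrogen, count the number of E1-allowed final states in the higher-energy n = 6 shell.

E1 requires Δl = ±1, so l_f ∈ {0, 2}; with 0 ≤ l_f ≤ n_f−1 = 5, the allowed l_f values are {0, 2}.
For l_f = 0: m_f ∈ {m_i−1, m_i, m_i+1} ∩ [−0, 0] = {0} → 1 state.
For l_f = 2: m_f ∈ {m_i−1, m_i, m_i+1} ∩ [−2, 2] = {-1, 0, 1} → 3 states.
Total: 4.

4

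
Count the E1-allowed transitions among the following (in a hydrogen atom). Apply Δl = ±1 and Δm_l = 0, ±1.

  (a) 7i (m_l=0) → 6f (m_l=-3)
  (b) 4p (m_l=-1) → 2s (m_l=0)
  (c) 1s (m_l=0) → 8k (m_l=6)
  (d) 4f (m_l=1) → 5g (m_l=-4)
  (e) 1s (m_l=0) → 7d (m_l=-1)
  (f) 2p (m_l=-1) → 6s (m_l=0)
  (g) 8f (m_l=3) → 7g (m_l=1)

2

(a) forbidden — Δl = -3 (E1 requires Δl = ±1); Δm_l = -3 (E1 requires Δm_l = 0, ±1)
(b) allowed
(c) forbidden — Δl = +7 (E1 requires Δl = ±1); Δm_l = +6 (E1 requires Δm_l = 0, ±1)
(d) forbidden — Δm_l = -5 (E1 requires Δm_l = 0, ±1)
(e) forbidden — Δl = +2 (E1 requires Δl = ±1)
(f) allowed
(g) forbidden — Δm_l = -2 (E1 requires Δm_l = 0, ±1)
Total allowed: 2 of 7.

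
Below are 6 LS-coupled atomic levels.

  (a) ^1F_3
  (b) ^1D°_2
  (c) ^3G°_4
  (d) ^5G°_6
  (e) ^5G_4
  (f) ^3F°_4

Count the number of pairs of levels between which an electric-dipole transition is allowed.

(a)–(b): allowed.
(a)–(c): forbidden (ΔS).
(a)–(d): forbidden (ΔS, ΔJ).
(a)–(e): forbidden (parity, ΔS).
(a)–(f): forbidden (ΔS).
(b)–(c): forbidden (parity, ΔS, ΔL, ΔJ).
(b)–(d): forbidden (parity, ΔS, ΔL, ΔJ).
(b)–(e): forbidden (ΔS, ΔL, ΔJ).
(b)–(f): forbidden (parity, ΔS, ΔJ).
(c)–(d): forbidden (parity, ΔS, ΔJ).
(c)–(e): forbidden (ΔS).
(c)–(f): forbidden (parity).
(d)–(e): forbidden (ΔJ).
(d)–(f): forbidden (parity, ΔS, ΔJ).
(e)–(f): forbidden (ΔS).
Allowed pairs: 1 of 15.

1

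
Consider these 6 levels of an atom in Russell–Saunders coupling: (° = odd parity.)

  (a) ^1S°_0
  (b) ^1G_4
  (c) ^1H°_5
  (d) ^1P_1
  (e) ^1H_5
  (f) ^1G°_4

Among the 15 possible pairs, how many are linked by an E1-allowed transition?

(a)–(b): forbidden (ΔL, ΔJ).
(a)–(c): forbidden (parity, ΔL, ΔJ).
(a)–(d): allowed.
(a)–(e): forbidden (ΔL, ΔJ).
(a)–(f): forbidden (parity, ΔL, ΔJ).
(b)–(c): allowed.
(b)–(d): forbidden (parity, ΔL, ΔJ).
(b)–(e): forbidden (parity).
(b)–(f): allowed.
(c)–(d): forbidden (ΔL, ΔJ).
(c)–(e): allowed.
(c)–(f): forbidden (parity).
(d)–(e): forbidden (parity, ΔL, ΔJ).
(d)–(f): forbidden (ΔL, ΔJ).
(e)–(f): allowed.
Allowed pairs: 5 of 15.

5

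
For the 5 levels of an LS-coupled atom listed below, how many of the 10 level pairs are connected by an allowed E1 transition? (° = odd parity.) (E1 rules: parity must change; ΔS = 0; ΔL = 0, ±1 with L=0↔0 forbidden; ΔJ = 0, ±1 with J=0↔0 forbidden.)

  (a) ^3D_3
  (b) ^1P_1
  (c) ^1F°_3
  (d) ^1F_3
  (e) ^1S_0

(a)–(b): forbidden (parity, ΔS, ΔJ).
(a)–(c): forbidden (ΔS).
(a)–(d): forbidden (parity, ΔS).
(a)–(e): forbidden (parity, ΔS, ΔL, ΔJ).
(b)–(c): forbidden (ΔL, ΔJ).
(b)–(d): forbidden (parity, ΔL, ΔJ).
(b)–(e): forbidden (parity).
(c)–(d): allowed.
(c)–(e): forbidden (ΔL, ΔJ).
(d)–(e): forbidden (parity, ΔL, ΔJ).
Allowed pairs: 1 of 10.

1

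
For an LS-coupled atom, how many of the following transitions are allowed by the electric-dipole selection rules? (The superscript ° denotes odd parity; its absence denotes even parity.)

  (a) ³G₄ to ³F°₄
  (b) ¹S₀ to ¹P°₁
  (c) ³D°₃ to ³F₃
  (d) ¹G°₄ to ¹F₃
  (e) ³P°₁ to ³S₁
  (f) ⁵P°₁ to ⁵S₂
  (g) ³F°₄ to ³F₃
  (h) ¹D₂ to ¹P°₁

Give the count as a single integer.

(a) allowed
(b) allowed
(c) allowed
(d) allowed
(e) allowed
(f) allowed
(g) allowed
(h) allowed
Total allowed: 8 of 8.

8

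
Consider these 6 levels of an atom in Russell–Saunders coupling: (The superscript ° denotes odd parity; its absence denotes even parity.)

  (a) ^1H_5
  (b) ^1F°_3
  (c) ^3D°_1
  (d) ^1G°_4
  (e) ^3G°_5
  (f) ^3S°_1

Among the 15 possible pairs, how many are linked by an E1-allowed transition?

(a)–(b): forbidden (ΔL, ΔJ).
(a)–(c): forbidden (ΔS, ΔL, ΔJ).
(a)–(d): allowed.
(a)–(e): forbidden (ΔS).
(a)–(f): forbidden (ΔS, ΔL, ΔJ).
(b)–(c): forbidden (parity, ΔS, ΔJ).
(b)–(d): forbidden (parity).
(b)–(e): forbidden (parity, ΔS, ΔJ).
(b)–(f): forbidden (parity, ΔS, ΔL, ΔJ).
(c)–(d): forbidden (parity, ΔS, ΔL, ΔJ).
(c)–(e): forbidden (parity, ΔL, ΔJ).
(c)–(f): forbidden (parity, ΔL).
(d)–(e): forbidden (parity, ΔS).
(d)–(f): forbidden (parity, ΔS, ΔL, ΔJ).
(e)–(f): forbidden (parity, ΔL, ΔJ).
Allowed pairs: 1 of 15.

1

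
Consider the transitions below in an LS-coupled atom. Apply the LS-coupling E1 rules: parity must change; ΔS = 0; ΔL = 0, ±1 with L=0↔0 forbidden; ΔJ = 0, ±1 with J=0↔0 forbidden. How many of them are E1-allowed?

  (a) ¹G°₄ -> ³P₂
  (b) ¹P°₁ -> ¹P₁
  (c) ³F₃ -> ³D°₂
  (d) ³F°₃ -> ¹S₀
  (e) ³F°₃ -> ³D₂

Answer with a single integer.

(a) forbidden (ΔS, ΔL, ΔJ fail)
(b) allowed
(c) allowed
(d) forbidden (ΔS, ΔL, ΔJ fail)
(e) allowed
Total allowed: 3 of 5.

3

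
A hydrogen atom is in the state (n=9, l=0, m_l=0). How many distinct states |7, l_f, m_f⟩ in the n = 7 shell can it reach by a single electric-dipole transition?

E1 requires Δl = ±1, so l_f ∈ {-1, 1}; with 0 ≤ l_f ≤ n_f−1 = 6, the allowed l_f values are {1}.
For l_f = 1: m_f ∈ {m_i−1, m_i, m_i+1} ∩ [−1, 1] = {-1, 0, 1} → 3 states.
Total: 3.

3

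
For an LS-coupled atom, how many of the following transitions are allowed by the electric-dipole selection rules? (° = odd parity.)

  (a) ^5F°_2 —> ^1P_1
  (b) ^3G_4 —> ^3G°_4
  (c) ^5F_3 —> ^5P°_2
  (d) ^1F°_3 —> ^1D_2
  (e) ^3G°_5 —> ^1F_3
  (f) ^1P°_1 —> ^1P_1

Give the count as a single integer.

(a) forbidden (ΔS, ΔL fail)
(b) allowed
(c) forbidden (ΔL fails)
(d) allowed
(e) forbidden (ΔS, ΔJ fail)
(f) allowed
Total allowed: 3 of 6.

3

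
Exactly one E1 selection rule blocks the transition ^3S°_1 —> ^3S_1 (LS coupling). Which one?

the L=0 ↔ L=0 exclusion

Reading off the term symbols: S 1→1, L 0→0, J 1→1, parity odd→even.
Parity must change: odd → even — passes.
ΔS = 0: S: 1 → 1 — passes.
ΔL = 0, ±1 (not L=0↔0): L: 0 → 0, ΔL = +0 — fails.
ΔJ = 0, ±1 (not J=0↔0): J: 1 → 1, ΔJ = +0 — passes.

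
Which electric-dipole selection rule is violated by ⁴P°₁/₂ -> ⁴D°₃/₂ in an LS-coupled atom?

parity

Parity must change: odd → odd — fails.
ΔS = 0: S: 3/2 → 3/2 — ok.
ΔL = 0, ±1 (not L=0↔0): L: 1 → 2, ΔL = +1 — ok.
ΔJ = 0, ±1 (not J=0↔0): J: 1/2 → 3/2, ΔJ = +1 — ok.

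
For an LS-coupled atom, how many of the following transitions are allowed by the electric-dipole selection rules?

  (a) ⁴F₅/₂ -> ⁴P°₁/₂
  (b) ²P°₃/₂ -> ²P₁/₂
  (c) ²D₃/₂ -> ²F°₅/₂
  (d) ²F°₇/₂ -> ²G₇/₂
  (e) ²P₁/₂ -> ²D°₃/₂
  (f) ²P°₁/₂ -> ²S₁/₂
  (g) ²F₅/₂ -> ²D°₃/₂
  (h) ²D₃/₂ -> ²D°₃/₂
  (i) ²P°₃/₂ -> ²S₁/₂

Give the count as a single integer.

(a) forbidden (ΔL, ΔJ fail)
(b) allowed
(c) allowed
(d) allowed
(e) allowed
(f) allowed
(g) allowed
(h) allowed
(i) allowed
Total allowed: 8 of 9.

8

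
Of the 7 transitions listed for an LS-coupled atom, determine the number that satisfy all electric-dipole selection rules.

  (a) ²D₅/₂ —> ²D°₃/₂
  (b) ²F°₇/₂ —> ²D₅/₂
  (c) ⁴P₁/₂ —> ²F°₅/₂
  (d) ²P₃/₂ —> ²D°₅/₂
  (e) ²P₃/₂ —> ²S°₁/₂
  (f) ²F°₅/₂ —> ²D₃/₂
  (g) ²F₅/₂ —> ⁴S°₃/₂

(a) allowed
(b) allowed
(c) forbidden (ΔS, ΔL, ΔJ fail)
(d) allowed
(e) allowed
(f) allowed
(g) forbidden (ΔS, ΔL fail)
Total allowed: 5 of 7.

5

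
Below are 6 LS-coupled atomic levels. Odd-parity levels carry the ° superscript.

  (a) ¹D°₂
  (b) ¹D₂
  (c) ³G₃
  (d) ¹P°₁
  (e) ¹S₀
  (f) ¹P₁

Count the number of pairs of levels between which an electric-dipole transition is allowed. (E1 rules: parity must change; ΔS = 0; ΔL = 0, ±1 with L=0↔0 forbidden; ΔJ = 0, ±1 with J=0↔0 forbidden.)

(a)–(b): allowed.
(a)–(c): forbidden (ΔS, ΔL).
(a)–(d): forbidden (parity).
(a)–(e): forbidden (ΔL, ΔJ).
(a)–(f): allowed.
(b)–(c): forbidden (parity, ΔS, ΔL).
(b)–(d): allowed.
(b)–(e): forbidden (parity, ΔL, ΔJ).
(b)–(f): forbidden (parity).
(c)–(d): forbidden (ΔS, ΔL, ΔJ).
(c)–(e): forbidden (parity, ΔS, ΔL, ΔJ).
(c)–(f): forbidden (parity, ΔS, ΔL, ΔJ).
(d)–(e): allowed.
(d)–(f): allowed.
(e)–(f): forbidden (parity).
Allowed pairs: 5 of 15.

5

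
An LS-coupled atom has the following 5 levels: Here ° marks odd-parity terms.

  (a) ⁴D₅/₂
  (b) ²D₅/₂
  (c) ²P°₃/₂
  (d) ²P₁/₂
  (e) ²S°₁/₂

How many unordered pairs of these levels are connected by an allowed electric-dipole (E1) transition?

(a)–(b): forbidden (parity, ΔS).
(a)–(c): forbidden (ΔS).
(a)–(d): forbidden (parity, ΔS, ΔJ).
(a)–(e): forbidden (ΔS, ΔL, ΔJ).
(b)–(c): allowed.
(b)–(d): forbidden (parity, ΔJ).
(b)–(e): forbidden (ΔL, ΔJ).
(c)–(d): allowed.
(c)–(e): forbidden (parity).
(d)–(e): allowed.
Allowed pairs: 3 of 10.

3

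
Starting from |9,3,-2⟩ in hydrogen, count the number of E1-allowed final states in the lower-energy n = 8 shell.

5

E1 requires Δl = ±1, so l_f ∈ {2, 4}; with 0 ≤ l_f ≤ n_f−1 = 7, the allowed l_f values are {2, 4}.
For l_f = 2: m_f ∈ {m_i−1, m_i, m_i+1} ∩ [−2, 2] = {-2, -1} → 2 states.
For l_f = 4: m_f ∈ {m_i−1, m_i, m_i+1} ∩ [−4, 4] = {-3, -2, -1} → 3 states.
Total: 5.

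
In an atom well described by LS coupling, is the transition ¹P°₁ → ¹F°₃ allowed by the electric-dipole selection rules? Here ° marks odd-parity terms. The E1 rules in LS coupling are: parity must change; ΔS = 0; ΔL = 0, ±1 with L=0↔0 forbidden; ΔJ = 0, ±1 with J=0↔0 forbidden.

forbidden

Parity must change: odd → odd — violated.
ΔS = 0: S: 0 → 0 — satisfied.
ΔL = 0, ±1 (not L=0↔0): L: 1 → 3, ΔL = +2 — violated.
ΔJ = 0, ±1 (not J=0↔0): J: 1 → 3, ΔJ = +2 — violated.
Rule(s) violated: parity, ΔL, ΔJ.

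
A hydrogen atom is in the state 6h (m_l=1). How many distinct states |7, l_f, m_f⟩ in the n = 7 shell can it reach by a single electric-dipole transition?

E1 requires Δl = ±1, so l_f ∈ {4, 6}; with 0 ≤ l_f ≤ n_f−1 = 6, the allowed l_f values are {4, 6}.
For l_f = 4: m_f ∈ {m_i−1, m_i, m_i+1} ∩ [−4, 4] = {0, 1, 2} → 3 states.
For l_f = 6: m_f ∈ {m_i−1, m_i, m_i+1} ∩ [−6, 6] = {0, 1, 2} → 3 states.
Total: 6.

6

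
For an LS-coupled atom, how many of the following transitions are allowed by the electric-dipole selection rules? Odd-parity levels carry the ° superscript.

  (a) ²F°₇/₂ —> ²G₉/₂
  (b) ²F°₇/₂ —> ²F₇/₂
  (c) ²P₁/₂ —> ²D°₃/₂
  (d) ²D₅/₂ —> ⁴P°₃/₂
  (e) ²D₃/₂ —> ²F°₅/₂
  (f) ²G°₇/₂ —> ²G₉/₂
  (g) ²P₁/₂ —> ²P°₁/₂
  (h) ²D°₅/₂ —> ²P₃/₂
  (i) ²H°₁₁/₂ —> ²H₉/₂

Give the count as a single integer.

(a) allowed
(b) allowed
(c) allowed
(d) forbidden (ΔS fails)
(e) allowed
(f) allowed
(g) allowed
(h) allowed
(i) allowed
Total allowed: 8 of 9.

8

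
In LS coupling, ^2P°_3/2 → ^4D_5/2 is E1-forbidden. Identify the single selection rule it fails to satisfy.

the ΔS = 0 rule

Initial level: S=1/2, L=1, J=3/2, parity odd. Final level: S=3/2, L=2, J=5/2, parity even.
Parity must change: odd → even — passes.
ΔS = 0: S: 1/2 → 3/2 — fails.
ΔL = 0, ±1 (not L=0↔0): L: 1 → 2, ΔL = +1 — passes.
ΔJ = 0, ±1 (not J=0↔0): J: 3/2 → 5/2, ΔJ = +1 — passes.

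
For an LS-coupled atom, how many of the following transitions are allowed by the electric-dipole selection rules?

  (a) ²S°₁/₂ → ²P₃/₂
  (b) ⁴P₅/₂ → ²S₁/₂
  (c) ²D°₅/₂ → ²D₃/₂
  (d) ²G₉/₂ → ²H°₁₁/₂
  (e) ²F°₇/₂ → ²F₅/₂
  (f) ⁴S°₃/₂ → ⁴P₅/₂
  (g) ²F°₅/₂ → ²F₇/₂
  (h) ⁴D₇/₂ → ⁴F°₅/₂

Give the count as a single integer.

7

(a) allowed
(b) forbidden (parity, ΔS, ΔJ fail)
(c) allowed
(d) allowed
(e) allowed
(f) allowed
(g) allowed
(h) allowed
Total allowed: 7 of 8.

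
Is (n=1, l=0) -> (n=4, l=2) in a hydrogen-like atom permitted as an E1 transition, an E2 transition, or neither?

Δl = 2 − 0 = +2; l_i + l_f = 2.
E1 (Δl = ±1): not satisfied.
E2 (Δl = 0,±2, l_i+l_f ≥ 2): satisfied.

E2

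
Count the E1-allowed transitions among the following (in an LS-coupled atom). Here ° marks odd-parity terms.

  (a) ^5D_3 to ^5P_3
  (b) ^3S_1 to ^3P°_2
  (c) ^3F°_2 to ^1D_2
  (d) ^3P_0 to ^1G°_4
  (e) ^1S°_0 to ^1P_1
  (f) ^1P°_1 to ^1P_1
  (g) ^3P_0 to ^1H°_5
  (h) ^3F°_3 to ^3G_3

(a) forbidden (parity fails)
(b) allowed
(c) forbidden (ΔS fails)
(d) forbidden (ΔS, ΔL, ΔJ fail)
(e) allowed
(f) allowed
(g) forbidden (ΔS, ΔL, ΔJ fail)
(h) allowed
Total allowed: 4 of 8.

4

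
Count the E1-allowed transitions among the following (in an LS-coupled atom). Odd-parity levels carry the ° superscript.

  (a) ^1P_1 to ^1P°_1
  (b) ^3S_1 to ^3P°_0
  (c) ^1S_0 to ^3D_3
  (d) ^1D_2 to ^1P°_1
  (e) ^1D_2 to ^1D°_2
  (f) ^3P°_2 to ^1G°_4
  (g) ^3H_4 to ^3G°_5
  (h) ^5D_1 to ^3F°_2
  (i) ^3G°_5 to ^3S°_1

5

(a) allowed
(b) allowed
(c) forbidden (parity, ΔS, ΔL, ΔJ fail)
(d) allowed
(e) allowed
(f) forbidden (parity, ΔS, ΔL, ΔJ fail)
(g) allowed
(h) forbidden (ΔS fails)
(i) forbidden (parity, ΔL, ΔJ fail)
Total allowed: 5 of 9.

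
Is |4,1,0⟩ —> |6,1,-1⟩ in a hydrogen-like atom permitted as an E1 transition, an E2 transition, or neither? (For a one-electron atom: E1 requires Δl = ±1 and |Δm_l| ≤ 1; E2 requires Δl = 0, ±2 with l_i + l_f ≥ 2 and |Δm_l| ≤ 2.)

E2

Δl = 1 − 1 = +0; l_i + l_f = 2.
Δm_l = -1.
E1 (Δl = ±1, |Δm_l| ≤ 1): not satisfied.
E2 (Δl = 0,±2, l_i+l_f ≥ 2, |Δm_l| ≤ 2): satisfied.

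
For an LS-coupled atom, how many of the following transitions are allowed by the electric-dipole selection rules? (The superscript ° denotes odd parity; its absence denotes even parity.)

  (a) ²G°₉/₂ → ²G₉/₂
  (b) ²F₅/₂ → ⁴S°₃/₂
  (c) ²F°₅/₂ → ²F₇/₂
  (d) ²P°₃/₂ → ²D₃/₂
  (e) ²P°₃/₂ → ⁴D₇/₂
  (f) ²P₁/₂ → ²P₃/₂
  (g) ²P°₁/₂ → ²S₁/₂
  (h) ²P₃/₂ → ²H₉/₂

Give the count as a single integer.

4

(a) allowed
(b) forbidden (ΔS, ΔL fail)
(c) allowed
(d) allowed
(e) forbidden (ΔS, ΔJ fail)
(f) forbidden (parity fails)
(g) allowed
(h) forbidden (parity, ΔL, ΔJ fail)
Total allowed: 4 of 8.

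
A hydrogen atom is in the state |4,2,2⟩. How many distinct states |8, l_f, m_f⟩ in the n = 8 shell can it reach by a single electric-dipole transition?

4

E1 requires Δl = ±1, so l_f ∈ {1, 3}; with 0 ≤ l_f ≤ n_f−1 = 7, the allowed l_f values are {1, 3}.
For l_f = 1: m_f ∈ {m_i−1, m_i, m_i+1} ∩ [−1, 1] = {1} → 1 state.
For l_f = 3: m_f ∈ {m_i−1, m_i, m_i+1} ∩ [−3, 3] = {1, 2, 3} → 3 states.
Total: 4.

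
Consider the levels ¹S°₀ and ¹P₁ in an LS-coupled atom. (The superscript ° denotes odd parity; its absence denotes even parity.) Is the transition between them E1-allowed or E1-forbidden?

allowed

Reading off the term symbols: S 0→0, L 0→1, J 0→1, parity odd→even.
ΔJ = 0, ±1 (not J=0↔0): J: 0 → 1, ΔJ = +1 — ok.
ΔS = 0: S: 0 → 0 — ok.
ΔL = 0, ±1 (not L=0↔0): L: 0 → 1, ΔL = +1 — ok.
Parity must change: odd → even — ok.
All four E1 rules are satisfied.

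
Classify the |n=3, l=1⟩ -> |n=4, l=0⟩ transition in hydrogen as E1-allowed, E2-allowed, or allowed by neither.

E1

Δl = 0 − 1 = -1; l_i + l_f = 1.
E1 (Δl = ±1): satisfied.
E2 (Δl = 0,±2, l_i+l_f ≥ 2): not satisfied.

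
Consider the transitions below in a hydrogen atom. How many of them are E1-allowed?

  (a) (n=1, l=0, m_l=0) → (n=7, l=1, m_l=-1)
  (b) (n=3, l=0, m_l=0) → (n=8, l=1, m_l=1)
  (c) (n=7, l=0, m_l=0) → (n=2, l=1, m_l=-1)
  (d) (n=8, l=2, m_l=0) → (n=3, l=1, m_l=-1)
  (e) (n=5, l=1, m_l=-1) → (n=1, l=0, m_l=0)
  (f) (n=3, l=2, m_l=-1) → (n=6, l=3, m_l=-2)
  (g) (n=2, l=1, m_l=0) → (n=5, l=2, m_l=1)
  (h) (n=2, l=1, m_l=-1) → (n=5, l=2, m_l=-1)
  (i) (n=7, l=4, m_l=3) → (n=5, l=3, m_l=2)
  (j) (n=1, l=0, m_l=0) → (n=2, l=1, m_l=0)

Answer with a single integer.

(a) allowed
(b) allowed
(c) allowed
(d) allowed
(e) allowed
(f) allowed
(g) allowed
(h) allowed
(i) allowed
(j) allowed
Total allowed: 10 of 10.

10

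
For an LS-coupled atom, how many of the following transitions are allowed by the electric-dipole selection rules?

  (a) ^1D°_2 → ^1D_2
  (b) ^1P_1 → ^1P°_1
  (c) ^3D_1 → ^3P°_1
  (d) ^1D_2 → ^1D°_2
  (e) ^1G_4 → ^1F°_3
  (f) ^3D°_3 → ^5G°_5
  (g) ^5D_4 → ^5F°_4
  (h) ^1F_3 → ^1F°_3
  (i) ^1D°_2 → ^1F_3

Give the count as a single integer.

(a) allowed
(b) allowed
(c) allowed
(d) allowed
(e) allowed
(f) forbidden (parity, ΔS, ΔL, ΔJ fail)
(g) allowed
(h) allowed
(i) allowed
Total allowed: 8 of 9.

8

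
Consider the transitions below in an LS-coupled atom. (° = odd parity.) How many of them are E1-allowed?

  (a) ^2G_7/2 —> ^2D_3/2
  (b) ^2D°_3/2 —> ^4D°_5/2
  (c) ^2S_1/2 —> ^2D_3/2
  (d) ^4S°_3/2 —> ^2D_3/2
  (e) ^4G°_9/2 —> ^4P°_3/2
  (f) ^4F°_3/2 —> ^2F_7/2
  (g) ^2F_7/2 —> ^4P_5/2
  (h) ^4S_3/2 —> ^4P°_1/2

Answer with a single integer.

(a) forbidden (parity, ΔL, ΔJ fail)
(b) forbidden (parity, ΔS fail)
(c) forbidden (parity, ΔL fail)
(d) forbidden (ΔS, ΔL fail)
(e) forbidden (parity, ΔL, ΔJ fail)
(f) forbidden (ΔS, ΔJ fail)
(g) forbidden (parity, ΔS, ΔL fail)
(h) allowed
Total allowed: 1 of 8.

1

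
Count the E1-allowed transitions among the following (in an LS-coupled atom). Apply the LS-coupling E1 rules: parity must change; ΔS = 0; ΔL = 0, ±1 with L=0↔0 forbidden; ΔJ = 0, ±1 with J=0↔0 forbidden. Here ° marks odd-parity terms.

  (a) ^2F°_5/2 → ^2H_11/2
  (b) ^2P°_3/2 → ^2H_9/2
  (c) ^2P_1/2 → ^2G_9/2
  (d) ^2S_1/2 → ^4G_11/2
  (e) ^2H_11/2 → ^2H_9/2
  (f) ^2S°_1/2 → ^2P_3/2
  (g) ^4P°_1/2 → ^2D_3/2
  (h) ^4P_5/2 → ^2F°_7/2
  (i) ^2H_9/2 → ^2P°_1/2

1

(a) forbidden (ΔL, ΔJ fail)
(b) forbidden (ΔL, ΔJ fail)
(c) forbidden (parity, ΔL, ΔJ fail)
(d) forbidden (parity, ΔS, ΔL, ΔJ fail)
(e) forbidden (parity fails)
(f) allowed
(g) forbidden (ΔS fails)
(h) forbidden (ΔS, ΔL fail)
(i) forbidden (ΔL, ΔJ fail)
Total allowed: 1 of 9.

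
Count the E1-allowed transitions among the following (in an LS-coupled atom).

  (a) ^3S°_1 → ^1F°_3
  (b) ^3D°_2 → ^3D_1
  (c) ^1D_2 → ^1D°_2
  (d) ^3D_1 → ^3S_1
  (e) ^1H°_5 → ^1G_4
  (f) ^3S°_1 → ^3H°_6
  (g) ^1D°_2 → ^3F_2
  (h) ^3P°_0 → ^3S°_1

(a) forbidden (parity, ΔS, ΔL, ΔJ fail)
(b) allowed
(c) allowed
(d) forbidden (parity, ΔL fail)
(e) allowed
(f) forbidden (parity, ΔL, ΔJ fail)
(g) forbidden (ΔS fails)
(h) forbidden (parity fails)
Total allowed: 3 of 8.

3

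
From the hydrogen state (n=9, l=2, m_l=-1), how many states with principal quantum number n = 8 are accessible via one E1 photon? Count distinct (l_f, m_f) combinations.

5

E1 requires Δl = ±1, so l_f ∈ {1, 3}; with 0 ≤ l_f ≤ n_f−1 = 7, the allowed l_f values are {1, 3}.
For l_f = 1: m_f ∈ {m_i−1, m_i, m_i+1} ∩ [−1, 1] = {-1, 0} → 2 states.
For l_f = 3: m_f ∈ {m_i−1, m_i, m_i+1} ∩ [−3, 3] = {-2, -1, 0} → 3 states.
Total: 5.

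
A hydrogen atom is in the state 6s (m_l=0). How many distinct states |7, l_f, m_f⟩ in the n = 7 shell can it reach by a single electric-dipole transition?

E1 requires Δl = ±1, so l_f ∈ {-1, 1}; with 0 ≤ l_f ≤ n_f−1 = 6, the allowed l_f values are {1}.
For l_f = 1: m_f ∈ {m_i−1, m_i, m_i+1} ∩ [−1, 1] = {-1, 0, 1} → 3 states.
Total: 3.

3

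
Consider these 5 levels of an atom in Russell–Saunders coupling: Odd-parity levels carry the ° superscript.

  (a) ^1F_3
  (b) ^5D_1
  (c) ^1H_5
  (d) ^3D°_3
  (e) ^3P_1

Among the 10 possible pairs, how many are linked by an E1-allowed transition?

0

(a)–(b): forbidden (parity, ΔS, ΔJ).
(a)–(c): forbidden (parity, ΔL, ΔJ).
(a)–(d): forbidden (ΔS).
(a)–(e): forbidden (parity, ΔS, ΔL, ΔJ).
(b)–(c): forbidden (parity, ΔS, ΔL, ΔJ).
(b)–(d): forbidden (ΔS, ΔJ).
(b)–(e): forbidden (parity, ΔS).
(c)–(d): forbidden (ΔS, ΔL, ΔJ).
(c)–(e): forbidden (parity, ΔS, ΔL, ΔJ).
(d)–(e): forbidden (ΔJ).
Allowed pairs: 0 of 10.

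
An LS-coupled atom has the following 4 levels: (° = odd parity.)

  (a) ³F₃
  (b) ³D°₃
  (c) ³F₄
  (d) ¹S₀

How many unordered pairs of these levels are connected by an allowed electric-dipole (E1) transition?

(a)–(b): allowed.
(a)–(c): forbidden (parity).
(a)–(d): forbidden (parity, ΔS, ΔL, ΔJ).
(b)–(c): allowed.
(b)–(d): forbidden (ΔS, ΔL, ΔJ).
(c)–(d): forbidden (parity, ΔS, ΔL, ΔJ).
Allowed pairs: 2 of 6.

2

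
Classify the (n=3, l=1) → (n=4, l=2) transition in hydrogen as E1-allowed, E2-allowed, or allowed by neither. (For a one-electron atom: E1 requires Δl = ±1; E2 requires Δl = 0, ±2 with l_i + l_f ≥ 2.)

Δl = 2 − 1 = +1; l_i + l_f = 3.
E1 (Δl = ±1): satisfied.
E2 (Δl = 0,±2, l_i+l_f ≥ 2): not satisfied.

E1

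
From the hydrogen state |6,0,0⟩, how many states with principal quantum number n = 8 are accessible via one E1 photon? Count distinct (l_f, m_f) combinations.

E1 requires Δl = ±1, so l_f ∈ {-1, 1}; with 0 ≤ l_f ≤ n_f−1 = 7, the allowed l_f values are {1}.
For l_f = 1: m_f ∈ {m_i−1, m_i, m_i+1} ∩ [−1, 1] = {-1, 0, 1} → 3 states.
Total: 3.

3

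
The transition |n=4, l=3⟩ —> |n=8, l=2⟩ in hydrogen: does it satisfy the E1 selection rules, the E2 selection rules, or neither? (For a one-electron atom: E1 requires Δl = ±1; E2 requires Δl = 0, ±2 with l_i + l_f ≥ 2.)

E1

Δl = 2 − 3 = -1; l_i + l_f = 5.
E1 (Δl = ±1): satisfied.
E2 (Δl = 0,±2, l_i+l_f ≥ 2): not satisfied.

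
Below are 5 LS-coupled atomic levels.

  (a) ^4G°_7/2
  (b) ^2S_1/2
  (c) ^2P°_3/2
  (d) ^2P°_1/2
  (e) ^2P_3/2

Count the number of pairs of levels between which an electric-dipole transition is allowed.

(a)–(b): forbidden (ΔS, ΔL, ΔJ).
(a)–(c): forbidden (parity, ΔS, ΔL, ΔJ).
(a)–(d): forbidden (parity, ΔS, ΔL, ΔJ).
(a)–(e): forbidden (ΔS, ΔL, ΔJ).
(b)–(c): allowed.
(b)–(d): allowed.
(b)–(e): forbidden (parity).
(c)–(d): forbidden (parity).
(c)–(e): allowed.
(d)–(e): allowed.
Allowed pairs: 4 of 10.

4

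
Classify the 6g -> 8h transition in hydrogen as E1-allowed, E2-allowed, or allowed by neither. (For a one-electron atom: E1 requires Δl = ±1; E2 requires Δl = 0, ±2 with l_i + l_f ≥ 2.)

E1

Δl = 5 − 4 = +1; l_i + l_f = 9.
E1 (Δl = ±1): satisfied.
E2 (Δl = 0,±2, l_i+l_f ≥ 2): not satisfied.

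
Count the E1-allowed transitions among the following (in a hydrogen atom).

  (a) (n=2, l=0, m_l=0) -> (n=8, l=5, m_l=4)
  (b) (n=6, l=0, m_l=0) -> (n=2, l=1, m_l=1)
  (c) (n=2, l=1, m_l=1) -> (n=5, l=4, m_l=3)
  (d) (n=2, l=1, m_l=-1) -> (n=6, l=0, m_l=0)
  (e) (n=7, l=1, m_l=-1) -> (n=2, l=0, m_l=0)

3

(a) forbidden — Δl = +5 (E1 requires Δl = ±1); Δm_l = +4 (E1 requires Δm_l = 0, ±1)
(b) allowed
(c) forbidden — Δl = +3 (E1 requires Δl = ±1); Δm_l = +2 (E1 requires Δm_l = 0, ±1)
(d) allowed
(e) allowed
Total allowed: 3 of 5.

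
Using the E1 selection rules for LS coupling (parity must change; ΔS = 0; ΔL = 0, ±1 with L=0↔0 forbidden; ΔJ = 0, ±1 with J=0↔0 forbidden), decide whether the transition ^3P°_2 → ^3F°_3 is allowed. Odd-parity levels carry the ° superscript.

forbidden

Parity must change: odd → odd — violated.
ΔS = 0: S: 1 → 1 — satisfied.
ΔL = 0, ±1 (not L=0↔0): L: 1 → 3, ΔL = +2 — violated.
ΔJ = 0, ±1 (not J=0↔0): J: 2 → 3, ΔJ = +1 — satisfied.
Rule(s) violated: parity, ΔL.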